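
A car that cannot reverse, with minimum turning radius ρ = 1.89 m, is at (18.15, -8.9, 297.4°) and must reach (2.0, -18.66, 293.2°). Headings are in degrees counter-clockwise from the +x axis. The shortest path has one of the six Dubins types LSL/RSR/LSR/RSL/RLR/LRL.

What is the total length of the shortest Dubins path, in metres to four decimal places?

Let ψ = atan2(Δy, Δx) = atan2(-9.76, -16.15) = -148.8540° be the start→goal bearing.
Normalize: d = |goal − start| / ρ = 18.870085/1.89 = 9.984172, α = (θ_start − ψ) mod 360° = 86.2540° = 1.505416 rad, β = (θ_goal − ψ) mod 360° = 82.0540° = 1.432112 rad.
Common terms: sin α = 0.997863, cos α = 0.065334, sin β = 0.990399, cos β = 0.138240, cos(α−β) = 0.997314, d² = 99.683687. Work in radians in the unit-radius frame; every candidate has L = ρ·(t + p + q).
LSL: p² = 2 + d² − 2cos(α−β) + 2d(sin α − sin β) = 99.838116; p = √p² = 9.991903; φ = atan2(cos β − cos α, d + sin α − sin β) = 0.007297 rad; t = (φ − α) mod 2π = 4.785066 rad, q = (β − φ) mod 2π = 1.424816 rad → L = 1.89·(4.785066 + 9.991903 + 1.424816) = 1.89·16.201784 = 30.621372 m
RSR: p² = 2 + d² − 2cos(α−β) + 2d(sin β − sin α) = 99.540001; p = √p² = 9.976974; φ = atan2(cos α − cos β, d − sin α + sin β) = -0.007308 rad; t = (α − φ) mod 2π = 1.512724 rad, q = (φ − β) mod 2π = 4.843766 rad → L = 1.89·(1.512724 + 9.976974 + 4.843766) = 1.89·16.333463 = 30.870244 m
LSR: p² = d² − 2 + 2cos(α−β) + 2d(sin α + sin β) = 139.380620; p = √p² = 11.805957; φ = atan2(−cos α − cos β, d + sin α + sin β) − atan2(−2, p) = 0.150811 rad; t = (φ − α) mod 2π = 4.928580 rad, q = (φ − β) mod 2π = 5.001884 rad → L = 1.89·(4.928580 + 11.805957 + 5.001884) = 1.89·21.736421 = 41.081836 m
RSL: p² = d² − 2 + 2cos(α−β) − 2d(sin α + sin β) = 59.976013; p = √p² = 7.744418; φ = atan2(cos α + cos β, d − sin α − sin β) − atan2(2, p) = -0.227274 rad; t = (α − φ) mod 2π = 1.732691 rad, q = (β − φ) mod 2π = 1.659387 rad → L = 1.89·(1.732691 + 7.744418 + 1.659387) = 1.89·11.136495 = 21.047976 m
RLR: c = (6 − d² + 2cos(α−β) + 2d(sin α − sin β))/8 = -11.442500, |c| > 1 → infeasible
LRL: c = (6 − d² + 2cos(α−β) − 2d(sin α − sin β))/8 = -11.479765, |c| > 1 → infeasible
Shortest: RSL with L = 21.047976 m ≈ 21.0480 m

21.0480 m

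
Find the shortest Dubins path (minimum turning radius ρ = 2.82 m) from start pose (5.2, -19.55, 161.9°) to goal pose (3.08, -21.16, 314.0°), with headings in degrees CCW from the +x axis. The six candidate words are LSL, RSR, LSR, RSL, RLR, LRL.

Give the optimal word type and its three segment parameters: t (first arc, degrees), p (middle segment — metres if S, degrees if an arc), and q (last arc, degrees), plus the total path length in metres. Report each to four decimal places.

RLR: t = 65.3926°, p = 269.3851°, q = 51.8925°, L = 19.0312 m

Let ψ = atan2(Δy, Δx) = atan2(-1.61, -2.12) = -142.7857° be the start→goal bearing.
Normalize: d = |goal − start| / ρ = 2.662048/2.82 = 0.943989, α = (θ_start − ψ) mod 360° = 304.6857° = 5.317769 rad, β = (θ_goal − ψ) mod 360° = 96.7857° = 1.689230 rad.
Common terms: sin α = -0.822286, cos α = 0.569075, sin β = 0.992995, cos β = -0.118157, cos(α−β) = -0.883766, d² = 0.891115. Work in radians in the unit-radius frame; every candidate has L = ρ·(t + p + q).
LSL: p² = 2 + d² − 2cos(α−β) + 2d(sin α − sin β) = 1.231437; p = √p² = 1.109701; φ = atan2(cos β − cos α, d + sin α − sin β) = -2.473749 rad; t = (φ − α) mod 2π = 4.774852 rad, q = (β − φ) mod 2π = 4.162979 rad → L = 2.82·(4.774852 + 1.109701 + 4.162979) = 2.82·10.047532 = 28.334041 m
RSR: p² = 2 + d² − 2cos(α−β) + 2d(sin β − sin α) = 8.085855; p = √p² = 2.843564; φ = atan2(cos α − cos β, d − sin α + sin β) = 0.244096 rad; t = (α − φ) mod 2π = 5.073673 rad, q = (φ − β) mod 2π = 4.838052 rad → L = 2.82·(5.073673 + 2.843564 + 4.838052) = 2.82·12.755289 = 35.969914 m
LSR: p² = d² − 2 + 2cos(α−β) + 2d(sin α + sin β) = -2.554122 < 0 → infeasible
RSL: p² = d² − 2 + 2cos(α−β) − 2d(sin α + sin β) = -3.198712 < 0 → infeasible
RLR: c = (6 − d² + 2cos(α−β) + 2d(sin α − sin β))/8 = -0.010732; p = 2π − arccos c = 4.701657 rad; φ = atan2(cos α − cos β, d − sin α + sin β) = 0.244096 rad; t = (α − φ + p/2) mod 2π = 1.141316 rad, q = (α − β − t + p) mod 2π = 0.905695 rad → L = 2.82·(1.141316 + 4.701657 + 0.905695) = 2.82·6.748668 = 19.031244 m
LRL: c = (6 − d² + 2cos(α−β) − 2d(sin α − sin β))/8 = 0.846070; p = 2π − arccos c = 5.720959 rad; φ = atan2(cos β − cos α, d + sin α − sin β) = -2.473749 rad; t = (φ − α + p/2) mod 2π = 1.352146 rad, q = (β − α − t + p) mod 2π = 0.740273 rad → L = 2.82·(1.352146 + 5.720959 + 0.740273) = 2.82·7.813378 = 22.033727 m
Shortest: RLR with L = 19.031244 m ≈ 19.0312 m
Convert RLR to answer units (arcs ×180/π): t = 1.141316·180/π = 65.3926°, p = 4.701657·180/π = 269.3851°, q = 0.905695·180/π = 51.8925°, L = 19.0312 m.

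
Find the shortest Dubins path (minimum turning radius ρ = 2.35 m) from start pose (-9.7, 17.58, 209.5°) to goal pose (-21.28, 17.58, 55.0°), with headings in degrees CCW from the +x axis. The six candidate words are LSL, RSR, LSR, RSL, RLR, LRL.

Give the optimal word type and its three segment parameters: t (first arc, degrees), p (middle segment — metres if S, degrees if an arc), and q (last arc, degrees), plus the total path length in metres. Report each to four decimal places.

RSR: t = 7.7328°, p = 9.1502 m, q = 146.7672°, L = 15.4871 m

Let ψ = atan2(Δy, Δx) = atan2(0.00, -11.58) = 180.0000° be the start→goal bearing.
Normalize: d = |goal − start| / ρ = 11.580000/2.35 = 4.927660, α = (θ_start − ψ) mod 360° = 29.5000° = 0.514872 rad, β = (θ_goal − ψ) mod 360° = 235.0000° = 4.101524 rad.
Common terms: sin α = 0.492424, cos α = 0.870356, sin β = -0.819152, cos β = -0.573576, cos(α−β) = -0.902585, d² = 24.281829. Work in radians in the unit-radius frame; every candidate has L = ρ·(t + p + q).
LSL: p² = 2 + d² − 2cos(α−β) + 2d(sin α − sin β) = 41.012996; p = √p² = 6.404139; φ = atan2(cos β − cos α, d + sin α − sin β) = -0.227424 rad; t = (φ − α) mod 2π = 5.540889 rad, q = (β − φ) mod 2π = 4.328948 rad → L = 2.35·(5.540889 + 6.404139 + 4.328948) = 2.35·16.273976 = 38.243843 m
RSR: p² = 2 + d² − 2cos(α−β) + 2d(sin β − sin α) = 15.161003; p = √p² = 3.893713; φ = atan2(cos α − cos β, d − sin α + sin β) = 0.379910 rad; t = (α − φ) mod 2π = 0.134962 rad, q = (φ − β) mod 2π = 2.561571 rad → L = 2.35·(0.134962 + 3.893713 + 2.561571) = 2.35·6.590247 = 15.487080 m
LSR: p² = d² − 2 + 2cos(α−β) + 2d(sin α + sin β) = 17.256645; p = √p² = 4.154112; φ = atan2(−cos α − cos β, d + sin α + sin β) − atan2(−2, p) = 0.384283 rad; t = (φ − α) mod 2π = 6.152597 rad, q = (φ − β) mod 2π = 2.565945 rad → L = 2.35·(6.152597 + 4.154112 + 2.565945) = 2.35·12.872653 = 30.250735 m
RSL: p² = d² − 2 + 2cos(α−β) − 2d(sin α + sin β) = 23.696672; p = √p² = 4.867923; φ = atan2(cos α + cos β, d − sin α − sin β) − atan2(2, p) = -0.333405 rad; t = (α − φ) mod 2π = 0.848277 rad, q = (β − φ) mod 2π = 4.434929 rad → L = 2.35·(0.848277 + 4.867923 + 4.434929) = 2.35·10.151128 = 23.855152 m
RLR: c = (6 − d² + 2cos(α−β) + 2d(sin α − sin β))/8 = -0.895125; p = 2π − arccos c = 3.603677 rad; φ = atan2(cos α − cos β, d − sin α + sin β) = 0.379910 rad; t = (α − φ + p/2) mod 2π = 1.936801 rad, q = (α − β − t + p) mod 2π = 4.363410 rad → L = 2.35·(1.936801 + 3.603677 + 4.363410) = 2.35·9.903887 = 23.274134 m
LRL: c = (6 − d² + 2cos(α−β) − 2d(sin α − sin β))/8 = -4.126624, |c| > 1 → infeasible
Shortest: RSR with L = 15.487080 m ≈ 15.4871 m
Convert RSR to answer units (arcs ×180/π): t = 0.134962·180/π = 7.7328°, p = ρ·p = 2.35·3.893713 = 9.1502 m, q = 2.561571·180/π = 146.7672°, L = 15.4871 m.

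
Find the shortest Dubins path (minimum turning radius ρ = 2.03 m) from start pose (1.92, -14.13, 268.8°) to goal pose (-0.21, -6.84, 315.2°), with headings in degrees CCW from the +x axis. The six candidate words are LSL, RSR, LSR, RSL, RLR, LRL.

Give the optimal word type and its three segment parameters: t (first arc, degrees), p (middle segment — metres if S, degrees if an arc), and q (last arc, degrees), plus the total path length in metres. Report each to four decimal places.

Let ψ = atan2(Δy, Δx) = atan2(7.29, -2.13) = 106.2874° be the start→goal bearing.
Normalize: d = |goal − start| / ρ = 7.594801/2.03 = 3.741281, α = (θ_start − ψ) mod 360° = 162.5126° = 2.836381 rad, β = (θ_goal − ψ) mod 360° = 208.9126° = 3.646213 rad.
Common terms: sin α = 0.300495, cos α = -0.953783, sin β = -0.483475, cos β = -0.875358, cos(α−β) = 0.689620, d² = 13.997185. Work in radians in the unit-radius frame; every candidate has L = ρ·(t + p + q).
LSL: p² = 2 + d² − 2cos(α−β) + 2d(sin α − sin β) = 20.484057; p = √p² = 4.525932; φ = atan2(cos β − cos α, d + sin α − sin β) = 0.017329 rad; t = (φ − α) mod 2π = 3.464134 rad, q = (β − φ) mod 2π = 3.628884 rad → L = 2.03·(3.464134 + 4.525932 + 3.628884) = 2.03·11.618950 = 23.586468 m
RSR: p² = 2 + d² − 2cos(α−β) + 2d(sin β − sin α) = 8.751835; p = √p² = 2.958350; φ = atan2(cos α − cos β, d − sin α + sin β) = -0.026513 rad; t = (α − φ) mod 2π = 2.862894 rad, q = (φ − β) mod 2π = 2.610459 rad → L = 2.03·(2.862894 + 2.958350 + 2.610459) = 2.03·8.431703 = 17.116356 m
LSR: p² = d² − 2 + 2cos(α−β) + 2d(sin α + sin β) = 12.007265; p = √p² = 3.465150; φ = atan2(−cos α − cos β, d + sin α + sin β) − atan2(−2, p) = 0.998291 rad; t = (φ − α) mod 2π = 4.445096 rad, q = (φ − β) mod 2π = 3.635263 rad → L = 2.03·(4.445096 + 3.465150 + 3.635263) = 2.03·11.545509 = 23.437384 m
RSL: p² = d² − 2 + 2cos(α−β) − 2d(sin α + sin β) = 14.745583; p = √p² = 3.839998; φ = atan2(cos α + cos β, d − sin α − sin β) − atan2(2, p) = -0.916346 rad; t = (α − φ) mod 2π = 3.752727 rad, q = (β − φ) mod 2π = 4.562559 rad → L = 2.03·(3.752727 + 3.839998 + 4.562559) = 2.03·12.155284 = 24.675226 m
RLR: c = (6 − d² + 2cos(α−β) + 2d(sin α − sin β))/8 = -0.093979; p = 2π − arccos c = 4.618271 rad; φ = atan2(cos α − cos β, d − sin α + sin β) = -0.026513 rad; t = (α − φ + p/2) mod 2π = 5.172029 rad, q = (α − β − t + p) mod 2π = 4.919594 rad → L = 2.03·(5.172029 + 4.618271 + 4.919594) = 2.03·14.709894 = 29.861085 m
LRL: c = (6 − d² + 2cos(α−β) − 2d(sin α − sin β))/8 = -1.560507, |c| > 1 → infeasible
Shortest: RSR with L = 17.116356 m ≈ 17.1164 m
Convert RSR to answer units (arcs ×180/π): t = 2.862894·180/π = 164.0317°, p = ρ·p = 2.03·2.958350 = 6.0055 m, q = 2.610459·180/π = 149.5683°, L = 17.1164 m.

RSR: t = 164.0317°, p = 6.0055 m, q = 149.5683°, L = 17.1164 m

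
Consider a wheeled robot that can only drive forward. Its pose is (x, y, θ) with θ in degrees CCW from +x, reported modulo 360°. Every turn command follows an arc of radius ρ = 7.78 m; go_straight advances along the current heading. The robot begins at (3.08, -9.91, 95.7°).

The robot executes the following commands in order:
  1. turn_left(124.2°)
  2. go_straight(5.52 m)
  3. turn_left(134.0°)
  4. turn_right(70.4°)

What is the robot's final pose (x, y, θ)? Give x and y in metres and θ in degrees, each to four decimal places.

(-2.9847, -27.8792, 283.5000°)

set_pose: (x, y, θ) = (3.0800, -9.9100, 95.7000°), ρ = 7.78
turn_left(124.2°): centre at ρ to the left, rotate +124.2° → (-9.6520, -4.7142, 219.9000°)
go_straight(5.52): x += 5.52·cos θ, y += 5.52·sin θ → (-13.8868, -8.2550, 219.9000°)
turn_left(134.0°): centre at ρ to the left, rotate +134.0° → (-9.7230, -21.9595, 353.9000°)
turn_right(70.4°): centre at ρ to the right, rotate −70.4° → (-2.9847, -27.8792, 283.5000°)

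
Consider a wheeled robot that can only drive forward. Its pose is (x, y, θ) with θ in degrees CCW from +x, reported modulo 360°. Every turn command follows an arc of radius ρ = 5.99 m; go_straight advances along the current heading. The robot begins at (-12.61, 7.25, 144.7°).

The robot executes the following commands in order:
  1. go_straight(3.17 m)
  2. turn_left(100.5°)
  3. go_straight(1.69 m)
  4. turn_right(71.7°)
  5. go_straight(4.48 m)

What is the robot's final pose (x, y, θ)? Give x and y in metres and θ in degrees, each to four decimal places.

set_pose: (x, y, θ) = (-12.6100, 7.2500, 144.7000°), ρ = 5.99
go_straight(3.17): x += 3.17·cos θ, y += 3.17·sin θ → (-15.1972, 9.0818, 144.7000°)
turn_left(100.5°): centre at ρ to the left, rotate +100.5° → (-24.0961, 6.7057, 245.2000°)
go_straight(1.69): x += 1.69·cos θ, y += 1.69·sin θ → (-24.8050, 5.1715, 245.2000°)
turn_right(71.7°): centre at ρ to the right, rotate −71.7° → (-30.9207, 1.7325, 173.5000°)
go_straight(4.48): x += 4.48·cos θ, y += 4.48·sin θ → (-35.3719, 2.2397, 173.5000°)

(-35.3719, 2.2397, 173.5000°)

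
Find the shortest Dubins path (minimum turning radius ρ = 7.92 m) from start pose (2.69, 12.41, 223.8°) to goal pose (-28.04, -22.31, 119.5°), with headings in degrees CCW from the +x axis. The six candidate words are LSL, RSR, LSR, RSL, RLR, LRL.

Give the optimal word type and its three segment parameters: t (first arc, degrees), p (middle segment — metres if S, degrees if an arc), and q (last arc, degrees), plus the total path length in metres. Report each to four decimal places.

Let ψ = atan2(Δy, Δx) = atan2(-34.72, -30.73) = -131.5114° be the start→goal bearing.
Normalize: d = |goal − start| / ρ = 46.366058/7.92 = 5.854300, α = (θ_start − ψ) mod 360° = 355.3114° = 6.201354 rad, β = (θ_goal − ψ) mod 360° = 251.0114° = 4.380976 rad.
Common terms: sin α = -0.081740, cos α = 0.996654, sin β = -0.945583, cos β = -0.325380, cos(α−β) = -0.246999, d² = 34.272831. Work in radians in the unit-radius frame; every candidate has L = ρ·(t + p + q).
LSL: p² = 2 + d² − 2cos(α−β) + 2d(sin α − sin β) = 46.881228; p = √p² = 6.846987; φ = atan2(cos β − cos α, d + sin α − sin β) = -0.194303 rad; t = (φ − α) mod 2π = 6.170714 rad, q = (β − φ) mod 2π = 4.575279 rad → L = 7.92·(6.170714 + 6.846987 + 4.575279) = 7.92·17.592979 = 139.336394 m
RSR: p² = 2 + d² − 2cos(α−β) + 2d(sin β − sin α) = 26.652430; p = √p² = 5.162599; φ = atan2(cos α − cos β, d − sin α + sin β) = 0.258964 rad; t = (α − φ) mod 2π = 5.942390 rad, q = (φ − β) mod 2π = 2.161173 rad → L = 7.92·(5.942390 + 5.162599 + 2.161173) = 7.92·13.266163 = 105.068010 m
LSR: p² = d² − 2 + 2cos(α−β) + 2d(sin α + sin β) = 19.750315; p = √p² = 4.444133; φ = atan2(−cos α − cos β, d + sin α + sin β) − atan2(−2, p) = 0.284699 rad; t = (φ − α) mod 2π = 0.366530 rad, q = (φ − β) mod 2π = 2.186909 rad → L = 7.92·(0.366530 + 4.444133 + 2.186909) = 7.92·6.997572 = 55.420769 m
RSL: p² = d² − 2 + 2cos(α−β) − 2d(sin α + sin β) = 43.807351; p = √p² = 6.618712; φ = atan2(cos α + cos β, d − sin α − sin β) − atan2(2, p) = -0.196211 rad; t = (α − φ) mod 2π = 0.114380 rad, q = (β − φ) mod 2π = 4.577187 rad → L = 7.92·(0.114380 + 6.618712 + 4.577187) = 7.92·11.310280 = 89.577415 m
RLR: c = (6 − d² + 2cos(α−β) + 2d(sin α − sin β))/8 = -2.331554, |c| > 1 → infeasible
LRL: c = (6 − d² + 2cos(α−β) − 2d(sin α − sin β))/8 = -4.860154, |c| > 1 → infeasible
Shortest: LSR with L = 55.420769 m ≈ 55.4208 m
Convert LSR to answer units (arcs ×180/π): t = 0.366530·180/π = 21.0006°, p = ρ·p = 7.92·4.444133 = 35.1975 m, q = 2.186909·180/π = 125.3006°, L = 55.4208 m.

LSR: t = 21.0006°, p = 35.1975 m, q = 125.3006°, L = 55.4208 m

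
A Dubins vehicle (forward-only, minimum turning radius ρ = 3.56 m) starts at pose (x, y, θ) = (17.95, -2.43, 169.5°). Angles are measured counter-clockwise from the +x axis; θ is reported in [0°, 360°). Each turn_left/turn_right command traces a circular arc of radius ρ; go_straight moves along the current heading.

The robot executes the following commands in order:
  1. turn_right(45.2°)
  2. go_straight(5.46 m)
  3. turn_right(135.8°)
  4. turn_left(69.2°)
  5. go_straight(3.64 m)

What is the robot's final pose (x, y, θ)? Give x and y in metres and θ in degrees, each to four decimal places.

set_pose: (x, y, θ) = (17.9500, -2.4300, 169.5000°), ρ = 3.56
turn_right(45.2°): centre at ρ to the right, rotate −45.2° → (15.6578, -0.9358, 124.3000°)
go_straight(5.46): x += 5.46·cos θ, y += 5.46·sin θ → (12.5810, 3.5747, 124.3000°)
turn_right(135.8°): centre at ρ to the right, rotate −135.8° → (16.2317, 9.0694, -11.5000° ≡ 348.5000°)
turn_left(69.2°): centre at ρ to the left, rotate +69.2° → (19.9505, 10.6557, 417.7000° ≡ 57.7000°)
go_straight(3.64): x += 3.64·cos θ, y += 3.64·sin θ → (21.8956, 13.7324, 57.7000°)

(21.8956, 13.7324, 57.7000°)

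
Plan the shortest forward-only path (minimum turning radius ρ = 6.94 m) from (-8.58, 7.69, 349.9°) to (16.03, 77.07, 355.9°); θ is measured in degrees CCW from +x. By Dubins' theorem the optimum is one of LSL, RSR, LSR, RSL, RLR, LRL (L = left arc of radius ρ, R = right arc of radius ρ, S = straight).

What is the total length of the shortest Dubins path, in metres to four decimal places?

Let ψ = atan2(Δy, Δx) = atan2(69.38, 24.61) = 70.4697° be the start→goal bearing.
Normalize: d = |goal − start| / ρ = 73.615464/6.94 = 10.607416, α = (θ_start − ψ) mod 360° = 279.4303° = 4.876978 rad, β = (θ_goal − ψ) mod 360° = 285.4303° = 4.981698 rad.
Common terms: sin α = -0.986486, cos α = 0.163847, sin β = -0.963955, cos β = 0.266065, cos(α−β) = 0.994522, d² = 112.517264. Work in radians in the unit-radius frame; every candidate has L = ρ·(t + p + q).
LSL: p² = 2 + d² − 2cos(α−β) + 2d(sin α − sin β) = 112.050234; p = √p² = 10.585378; φ = atan2(cos β − cos α, d + sin α − sin β) = 0.009657 rad; t = (φ − α) mod 2π = 1.415864 rad, q = (β − φ) mod 2π = 4.972041 rad → L = 6.94·(1.415864 + 10.585378 + 4.972041) = 6.94·16.973283 = 117.794587 m
RSR: p² = 2 + d² − 2cos(α−β) + 2d(sin β − sin α) = 113.006206; p = √p² = 10.630438; φ = atan2(cos α − cos β, d − sin α + sin β) = -0.009616 rad; t = (α − φ) mod 2π = 4.886594 rad, q = (φ − β) mod 2π = 1.291872 rad → L = 6.94·(4.886594 + 10.630438 + 1.291872) = 6.94·16.808903 = 116.653789 m
LSR: p² = d² − 2 + 2cos(α−β) + 2d(sin α + sin β) = 71.128037; p = √p² = 8.433744; φ = atan2(−cos α − cos β, d + sin α + sin β) − atan2(−2, p) = 0.183221 rad; t = (φ − α) mod 2π = 1.589429 rad, q = (φ − β) mod 2π = 1.484709 rad → L = 6.94·(1.589429 + 8.433744 + 1.484709) = 6.94·11.507881 = 79.864696 m
RSL: p² = d² − 2 + 2cos(α−β) − 2d(sin α + sin β) = 153.884579; p = √p² = 12.405022; φ = atan2(cos α + cos β, d − sin α − sin β) − atan2(2, p) = -0.125628 rad; t = (α − φ) mod 2π = 5.002606 rad, q = (β − φ) mod 2π = 5.107326 rad → L = 6.94·(5.002606 + 12.405022 + 5.107326) = 6.94·22.514955 = 156.253788 m
RLR: c = (6 − d² + 2cos(α−β) + 2d(sin α − sin β))/8 = -13.125776, |c| > 1 → infeasible
LRL: c = (6 − d² + 2cos(α−β) − 2d(sin α − sin β))/8 = -13.006279, |c| > 1 → infeasible
Shortest: LSR with L = 79.864696 m ≈ 79.8647 m

79.8647 m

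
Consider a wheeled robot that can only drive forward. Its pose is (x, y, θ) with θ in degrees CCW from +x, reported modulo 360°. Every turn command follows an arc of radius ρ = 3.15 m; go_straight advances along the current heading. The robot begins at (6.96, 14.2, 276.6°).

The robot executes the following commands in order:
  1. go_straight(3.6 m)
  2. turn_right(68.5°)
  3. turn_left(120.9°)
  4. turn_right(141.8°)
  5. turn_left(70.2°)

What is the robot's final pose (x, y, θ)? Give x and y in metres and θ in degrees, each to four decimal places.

set_pose: (x, y, θ) = (6.9600, 14.2000, 276.6000°), ρ = 3.15
go_straight(3.6): x += 3.6·cos θ, y += 3.6·sin θ → (7.3738, 10.6239, 276.6000°)
turn_right(68.5°): centre at ρ to the right, rotate −68.5° → (5.7283, 7.4831, 208.1000°)
turn_left(120.9°): centre at ρ to the left, rotate +120.9° → (5.5897, 2.0043, 329.0000°)
turn_right(141.8°): centre at ρ to the right, rotate −141.8° → (4.3621, -3.8209, 187.2000°)
turn_left(70.2°): centre at ρ to the left, rotate +70.2° → (1.6827, -6.2589, 257.4000°)

(1.6827, -6.2589, 257.4000°)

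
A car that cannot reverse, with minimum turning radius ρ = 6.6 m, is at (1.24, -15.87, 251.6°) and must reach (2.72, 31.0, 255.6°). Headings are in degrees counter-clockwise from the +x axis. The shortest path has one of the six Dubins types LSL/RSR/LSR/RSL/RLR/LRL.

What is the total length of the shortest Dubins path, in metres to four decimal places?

Let ψ = atan2(Δy, Δx) = atan2(46.87, 1.48) = 88.1914° be the start→goal bearing.
Normalize: d = |goal − start| / ρ = 46.893361/6.6 = 7.105055, α = (θ_start − ψ) mod 360° = 163.4086° = 2.852018 rad, β = (θ_goal − ψ) mod 360° = 167.4086° = 2.921831 rad.
Common terms: sin α = 0.285544, cos α = -0.958365, sin β = 0.217997, cos β = -0.975950, cos(α−β) = 0.997564, d² = 50.481802. Work in radians in the unit-radius frame; every candidate has L = ρ·(t + p + q).
LSL: p² = 2 + d² − 2cos(α−β) + 2d(sin α − sin β) = 51.446535; p = √p² = 7.172624; φ = atan2(cos β − cos α, d + sin α − sin β) = -0.002452 rad; t = (φ − α) mod 2π = 3.428715 rad, q = (β − φ) mod 2π = 2.924283 rad → L = 6.6·(3.428715 + 7.172624 + 2.924283) = 6.6·13.525622 = 89.269108 m
RSR: p² = 2 + d² − 2cos(α−β) + 2d(sin β − sin α) = 49.526813; p = √p² = 7.037529; φ = atan2(cos α − cos β, d − sin α + sin β) = 0.002499 rad; t = (α − φ) mod 2π = 2.849520 rad, q = (φ − β) mod 2π = 3.363852 rad → L = 6.6·(2.849520 + 7.037529 + 3.363852) = 6.6·13.250901 = 87.455947 m
LSR: p² = d² − 2 + 2cos(α−β) + 2d(sin α + sin β) = 57.632302; p = √p² = 7.591594; φ = atan2(−cos α − cos β, d + sin α + sin β) − atan2(−2, p) = 0.506550 rad; t = (φ − α) mod 2π = 3.937717 rad, q = (φ − β) mod 2π = 3.867904 rad → L = 6.6·(3.937717 + 7.591594 + 3.867904) = 6.6·15.397215 = 101.621617 m
RSL: p² = d² − 2 + 2cos(α−β) − 2d(sin α + sin β) = 43.321559; p = √p² = 6.581911; φ = atan2(cos α + cos β, d − sin α − sin β) − atan2(2, p) = -0.580030 rad; t = (α − φ) mod 2π = 3.432048 rad, q = (β − φ) mod 2π = 3.501861 rad → L = 6.6·(3.432048 + 6.581911 + 3.501861) = 6.6·13.515820 = 89.204415 m
RLR: c = (6 − d² + 2cos(α−β) + 2d(sin α − sin β))/8 = -5.190852, |c| > 1 → infeasible
LRL: c = (6 − d² + 2cos(α−β) − 2d(sin α − sin β))/8 = -5.430817, |c| > 1 → infeasible
Shortest: RSR with L = 87.455947 m ≈ 87.4559 m

87.4559 m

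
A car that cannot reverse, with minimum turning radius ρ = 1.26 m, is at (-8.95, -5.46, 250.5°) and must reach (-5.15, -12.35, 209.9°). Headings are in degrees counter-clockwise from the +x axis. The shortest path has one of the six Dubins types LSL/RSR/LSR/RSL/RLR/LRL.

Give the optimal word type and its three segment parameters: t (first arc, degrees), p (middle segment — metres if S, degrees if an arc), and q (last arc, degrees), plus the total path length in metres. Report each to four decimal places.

Let ψ = atan2(Δy, Δx) = atan2(-6.89, 3.80) = -61.1222° be the start→goal bearing.
Normalize: d = |goal − start| / ρ = 7.868424/1.26 = 6.244781, α = (θ_start − ψ) mod 360° = 311.6222° = 5.438834 rad, β = (θ_goal − ψ) mod 360° = 271.0222° = 4.730230 rad.
Common terms: sin α = -0.747541, cos α = 0.664216, sin β = -0.999841, cos β = 0.017840, cos(α−β) = 0.759271, d² = 38.997292. Work in radians in the unit-radius frame; every candidate has L = ρ·(t + p + q).
LSL: p² = 2 + d² − 2cos(α−β) + 2d(sin α − sin β) = 42.629868; p = √p² = 6.529155; φ = atan2(cos β − cos α, d + sin α − sin β) = -0.099161 rad; t = (φ − α) mod 2π = 0.745191 rad, q = (β − φ) mod 2π = 4.829391 rad → L = 1.26·(0.745191 + 6.529155 + 4.829391) = 1.26·12.103737 = 15.250708 m
RSR: p² = 2 + d² − 2cos(α−β) + 2d(sin β − sin α) = 36.327630; p = √p² = 6.027241; φ = atan2(cos α − cos β, d − sin α + sin β) = 0.107449 rad; t = (α − φ) mod 2π = 5.331385 rad, q = (φ − β) mod 2π = 1.660404 rad → L = 1.26·(5.331385 + 6.027241 + 1.660404) = 1.26·13.019030 = 16.403977 m
LSR: p² = d² − 2 + 2cos(α−β) + 2d(sin α + sin β) = 16.691804; p = √p² = 4.085560; φ = atan2(−cos α − cos β, d + sin α + sin β) − atan2(−2, p) = 0.304727 rad; t = (φ − α) mod 2π = 1.149079 rad, q = (φ − β) mod 2π = 1.857682 rad → L = 1.26·(1.149079 + 4.085560 + 1.857682) = 1.26·7.092321 = 8.936325 m
RSL: p² = d² − 2 + 2cos(α−β) − 2d(sin α + sin β) = 60.339864; p = √p² = 7.767874; φ = atan2(cos α + cos β, d − sin α − sin β) − atan2(2, p) = -0.166863 rad; t = (α − φ) mod 2π = 5.605697 rad, q = (β − φ) mod 2π = 4.897093 rad → L = 1.26·(5.605697 + 7.767874 + 4.897093) = 1.26·18.270664 = 23.021036 m
RLR: c = (6 − d² + 2cos(α−β) + 2d(sin α − sin β))/8 = -3.540954, |c| > 1 → infeasible
LRL: c = (6 − d² + 2cos(α−β) − 2d(sin α − sin β))/8 = -4.328734, |c| > 1 → infeasible
Shortest: LSR with L = 8.936325 m ≈ 8.9363 m
Convert LSR to answer units (arcs ×180/π): t = 1.149079·180/π = 65.8374°, p = ρ·p = 1.26·4.085560 = 5.1478 m, q = 1.857682·180/π = 106.4374°, L = 8.9363 m.

LSR: t = 65.8374°, p = 5.1478 m, q = 106.4374°, L = 8.9363 m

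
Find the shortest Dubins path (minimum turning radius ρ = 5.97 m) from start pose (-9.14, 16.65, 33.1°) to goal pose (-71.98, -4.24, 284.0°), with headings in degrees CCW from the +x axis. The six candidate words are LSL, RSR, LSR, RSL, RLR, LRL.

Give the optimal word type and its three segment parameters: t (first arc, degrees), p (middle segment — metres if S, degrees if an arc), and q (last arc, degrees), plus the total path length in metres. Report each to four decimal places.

LSL: t = 171.3424°, p = 59.0822 m, q = 79.5576°, L = 85.2250 m

Let ψ = atan2(Δy, Δx) = atan2(-20.89, -62.84) = -161.6116° be the start→goal bearing.
Normalize: d = |goal − start| / ρ = 66.221278/5.97 = 11.092341, α = (θ_start − ψ) mod 360° = 194.7116° = 3.398358 rad, β = (θ_goal − ψ) mod 360° = 85.6116° = 1.494204 rad.
Common terms: sin α = -0.253953, cos α = -0.967217, sin β = 0.997068, cos β = 0.076518, cos(α−β) = -0.327218, d² = 123.040038. Work in radians in the unit-radius frame; every candidate has L = ρ·(t + p + q).
LSL: p² = 2 + d² − 2cos(α−β) + 2d(sin α − sin β) = 97.940961; p = √p² = 9.896513; φ = atan2(cos β − cos α, d + sin α − sin β) = 0.105661 rad; t = (φ − α) mod 2π = 2.990489 rad, q = (β − φ) mod 2π = 1.388542 rad → L = 5.97·(2.990489 + 9.896513 + 1.388542) = 5.97·14.275544 = 85.224996 m
RSR: p² = 2 + d² − 2cos(α−β) + 2d(sin β − sin α) = 153.447987; p = √p² = 12.387412; φ = atan2(cos α − cos β, d − sin α + sin β) = -0.084358 rad; t = (α − φ) mod 2π = 3.482716 rad, q = (φ − β) mod 2π = 4.704624 rad → L = 5.97·(3.482716 + 12.387412 + 4.704624) = 5.97·20.574752 = 122.831269 m
LSR: p² = d² − 2 + 2cos(α−β) + 2d(sin α + sin β) = 136.871374; p = √p² = 11.699204; φ = atan2(−cos α − cos β, d + sin α + sin β) − atan2(−2, p) = 0.244430 rad; t = (φ − α) mod 2π = 3.129258 rad, q = (φ − β) mod 2π = 5.033412 rad → L = 5.97·(3.129258 + 11.699204 + 5.033412) = 5.97·19.861874 = 118.575386 m
RSL: p² = d² − 2 + 2cos(α−β) − 2d(sin α + sin β) = 103.899831; p = √p² = 10.193127; φ = atan2(cos α + cos β, d − sin α − sin β) − atan2(2, p) = -0.279602 rad; t = (α − φ) mod 2π = 3.677960 rad, q = (β − φ) mod 2π = 1.773806 rad → L = 5.97·(3.677960 + 10.193127 + 1.773806) = 5.97·15.644892 = 93.400007 m
RLR: c = (6 − d² + 2cos(α−β) + 2d(sin α − sin β))/8 = -18.180998, |c| > 1 → infeasible
LRL: c = (6 − d² + 2cos(α−β) − 2d(sin α − sin β))/8 = -11.242620, |c| > 1 → infeasible
Shortest: LSL with L = 85.224996 m ≈ 85.2250 m
Convert LSL to answer units (arcs ×180/π): t = 2.990489·180/π = 171.3424°, p = ρ·p = 5.97·9.896513 = 59.0822 m, q = 1.388542·180/π = 79.5576°, L = 85.2250 m.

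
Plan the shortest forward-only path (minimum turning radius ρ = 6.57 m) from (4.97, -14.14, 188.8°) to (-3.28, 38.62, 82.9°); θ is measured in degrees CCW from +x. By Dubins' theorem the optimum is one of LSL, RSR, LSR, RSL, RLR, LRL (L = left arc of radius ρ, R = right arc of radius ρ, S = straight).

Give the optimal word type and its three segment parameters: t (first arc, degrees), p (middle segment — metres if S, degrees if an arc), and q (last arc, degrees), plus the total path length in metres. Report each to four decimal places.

Let ψ = atan2(Δy, Δx) = atan2(52.76, -8.25) = 98.8873° be the start→goal bearing.
Normalize: d = |goal − start| / ρ = 53.401125/6.57 = 8.128025, α = (θ_start − ψ) mod 360° = 89.9127° = 1.569273 rad, β = (θ_goal − ψ) mod 360° = 344.0127° = 6.004155 rad.
Common terms: sin α = 0.999999, cos α = 0.001523, sin β = -0.275424, cos β = 0.961323, cos(α−β) = -0.273959, d² = 66.064791. Work in radians in the unit-radius frame; every candidate has L = ρ·(t + p + q).
LSL: p² = 2 + d² − 2cos(α−β) + 2d(sin α − sin β) = 89.346047; p = √p² = 9.452304; φ = atan2(cos β − cos α, d + sin α − sin β) = 0.101717 rad; t = (φ − α) mod 2π = 4.815629 rad, q = (β − φ) mod 2π = 5.902438 rad → L = 6.57·(4.815629 + 9.452304 + 5.902438) = 6.57·20.170371 = 132.519336 m
RSR: p² = 2 + d² − 2cos(α−β) + 2d(sin β − sin α) = 47.879372; p = √p² = 6.919492; φ = atan2(cos α − cos β, d − sin α + sin β) = -0.139158 rad; t = (α − φ) mod 2π = 1.708431 rad, q = (φ − β) mod 2π = 0.139873 rad → L = 6.57·(1.708431 + 6.919492 + 0.139873) = 6.57·8.767796 = 57.604419 m
LSR: p² = d² − 2 + 2cos(α−β) + 2d(sin α + sin β) = 75.295597; p = √p² = 8.677304; φ = atan2(−cos α − cos β, d + sin α + sin β) − atan2(−2, p) = 0.118192 rad; t = (φ − α) mod 2π = 4.832104 rad, q = (φ − β) mod 2π = 0.397223 rad → L = 6.57·(4.832104 + 8.677304 + 0.397223) = 6.57·13.906630 = 91.366562 m
RSL: p² = d² − 2 + 2cos(α−β) − 2d(sin α + sin β) = 51.738148; p = √p² = 7.192923; φ = atan2(cos α + cos β, d − sin α − sin β) − atan2(2, p) = -0.141873 rad; t = (α − φ) mod 2π = 1.711146 rad, q = (β − φ) mod 2π = 6.146027 rad → L = 6.57·(1.711146 + 7.192923 + 6.146027) = 6.57·15.050096 = 98.879133 m
RLR: c = (6 − d² + 2cos(α−β) + 2d(sin α − sin β))/8 = -4.984921, |c| > 1 → infeasible
LRL: c = (6 − d² + 2cos(α−β) − 2d(sin α − sin β))/8 = -10.168256, |c| > 1 → infeasible
Shortest: RSR with L = 57.604419 m ≈ 57.6044 m
Convert RSR to answer units (arcs ×180/π): t = 1.708431·180/π = 97.8859°, p = ρ·p = 6.57·6.919492 = 45.4611 m, q = 0.139873·180/π = 8.0141°, L = 57.6044 m.

RSR: t = 97.8859°, p = 45.4611 m, q = 8.0141°, L = 57.6044 m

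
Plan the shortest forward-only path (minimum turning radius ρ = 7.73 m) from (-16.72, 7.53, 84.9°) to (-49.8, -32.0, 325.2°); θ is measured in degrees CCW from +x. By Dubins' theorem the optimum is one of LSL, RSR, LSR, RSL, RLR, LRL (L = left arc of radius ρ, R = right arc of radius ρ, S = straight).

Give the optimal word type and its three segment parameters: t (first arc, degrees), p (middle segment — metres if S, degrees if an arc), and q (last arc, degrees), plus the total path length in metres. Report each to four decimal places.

LSL: t = 153.3380°, p = 39.8353 m, q = 86.9620°, L = 72.2551 m

Let ψ = atan2(Δy, Δx) = atan2(-39.53, -33.08) = -129.9237° be the start→goal bearing.
Normalize: d = |goal − start| / ρ = 51.545197/7.73 = 6.668201, α = (θ_start − ψ) mod 360° = 214.8237° = 3.749381 rad, β = (θ_goal − ψ) mod 360° = 95.1237° = 1.660222 rad.
Common terms: sin α = -0.571053, cos α = -0.820913, sin β = 0.996004, cos β = -0.089306, cos(α−β) = -0.495459, d² = 44.464910. Work in radians in the unit-radius frame; every candidate has L = ρ·(t + p + q).
LSL: p² = 2 + d² − 2cos(α−β) + 2d(sin α − sin β) = 26.556919; p = √p² = 5.153341; φ = atan2(cos β − cos α, d + sin α − sin β) = 0.142449 rad; t = (φ − α) mod 2π = 2.676253 rad, q = (β − φ) mod 2π = 1.517773 rad → L = 7.73·(2.676253 + 5.153341 + 1.517773) = 7.73·9.347367 = 72.255145 m
RSR: p² = 2 + d² − 2cos(α−β) + 2d(sin β − sin α) = 68.354735; p = √p² = 8.267692; φ = atan2(cos α − cos β, d − sin α + sin β) = -0.088606 rad; t = (α − φ) mod 2π = 3.837987 rad, q = (φ − β) mod 2π = 4.534358 rad → L = 7.73·(3.837987 + 8.267692 + 4.534358) = 7.73·16.640037 = 128.627483 m
LSR: p² = d² − 2 + 2cos(α−β) + 2d(sin α + sin β) = 47.141311; p = √p² = 6.865953; φ = atan2(−cos α − cos β, d + sin α + sin β) − atan2(−2, p) = 0.411075 rad; t = (φ − α) mod 2π = 2.944880 rad, q = (φ − β) mod 2π = 5.034039 rad → L = 7.73·(2.944880 + 6.865953 + 5.034039) = 7.73·14.844872 = 114.750859 m
RSL: p² = d² − 2 + 2cos(α−β) − 2d(sin α + sin β) = 35.806674; p = √p² = 5.983868; φ = atan2(cos α + cos β, d − sin α − sin β) − atan2(2, p) = -0.467332 rad; t = (α − φ) mod 2π = 4.216713 rad, q = (β − φ) mod 2π = 2.127553 rad → L = 7.73·(4.216713 + 5.983868 + 2.127553) = 7.73·12.328134 = 95.296474 m
RLR: c = (6 − d² + 2cos(α−β) + 2d(sin α − sin β))/8 = -7.544342, |c| > 1 → infeasible
LRL: c = (6 − d² + 2cos(α−β) − 2d(sin α − sin β))/8 = -2.319615, |c| > 1 → infeasible
Shortest: LSL with L = 72.255145 m ≈ 72.2551 m
Convert LSL to answer units (arcs ×180/π): t = 2.676253·180/π = 153.3380°, p = ρ·p = 7.73·5.153341 = 39.8353 m, q = 1.517773·180/π = 86.9620°, L = 72.2551 m.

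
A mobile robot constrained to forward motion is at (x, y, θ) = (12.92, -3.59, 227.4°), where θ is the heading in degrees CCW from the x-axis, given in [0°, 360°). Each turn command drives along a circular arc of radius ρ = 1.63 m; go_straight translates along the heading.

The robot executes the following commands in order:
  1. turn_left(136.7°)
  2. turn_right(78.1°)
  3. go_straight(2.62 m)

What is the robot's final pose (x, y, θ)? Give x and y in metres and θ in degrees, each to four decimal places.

set_pose: (x, y, θ) = (12.9200, -3.5900, 227.4000°), ρ = 1.63
turn_left(136.7°): centre at ρ to the left, rotate +136.7° → (14.2364, -6.3191, 364.1000° ≡ 4.1000°)
turn_right(78.1°): centre at ρ to the right, rotate −78.1° → (15.9198, -7.4957, -74.0000° ≡ 286.0000°)
go_straight(2.62): x += 2.62·cos θ, y += 2.62·sin θ → (16.6419, -10.0142, 286.0000°)

(16.6419, -10.0142, 286.0000°)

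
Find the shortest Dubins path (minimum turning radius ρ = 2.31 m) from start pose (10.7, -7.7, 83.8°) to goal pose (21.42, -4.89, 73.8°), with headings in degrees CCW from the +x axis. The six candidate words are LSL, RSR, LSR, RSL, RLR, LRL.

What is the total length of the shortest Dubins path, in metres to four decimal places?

12.6291 m

Let ψ = atan2(Δy, Δx) = atan2(2.81, 10.72) = 14.6883° be the start→goal bearing.
Normalize: d = |goal − start| / ρ = 11.082170/2.31 = 4.797476, α = (θ_start − ψ) mod 360° = 69.1117° = 1.206227 rad, β = (θ_goal − ψ) mod 360° = 59.1117° = 1.031694 rad.
Common terms: sin α = 0.934277, cos α = 0.356547, sin β = 0.858170, cos β = 0.513366, cos(α−β) = 0.984808, d² = 23.015779. Work in radians in the unit-radius frame; every candidate has L = ρ·(t + p + q).
LSL: p² = 2 + d² − 2cos(α−β) + 2d(sin α − sin β) = 23.776412; p = √p² = 4.876106; φ = atan2(cos β − cos α, d + sin α − sin β) = 0.032166 rad; t = (φ − α) mod 2π = 5.109125 rad, q = (β − φ) mod 2π = 0.999528 rad → L = 2.31·(5.109125 + 4.876106 + 0.999528) = 2.31·10.984759 = 25.374792 m
RSR: p² = 2 + d² − 2cos(α−β) + 2d(sin β − sin α) = 22.315915; p = √p² = 4.723972; φ = atan2(cos α − cos β, d − sin α + sin β) = -0.033202 rad; t = (α − φ) mod 2π = 1.239429 rad, q = (φ − β) mod 2π = 5.218289 rad → L = 2.31·(1.239429 + 4.723972 + 5.218289) = 2.31·11.181691 = 25.829705 m
LSR: p² = d² − 2 + 2cos(α−β) + 2d(sin α + sin β) = 40.183839; p = √p² = 6.339072; φ = atan2(−cos α − cos β, d + sin α + sin β) − atan2(−2, p) = 0.174371 rad; t = (φ − α) mod 2π = 5.251330 rad, q = (φ − β) mod 2π = 5.425863 rad → L = 2.31·(5.251330 + 6.339072 + 5.425863) = 2.31·17.016265 = 39.307572 m
RSL: p² = d² − 2 + 2cos(α−β) − 2d(sin α + sin β) = 5.786950; p = √p² = 2.405608; φ = atan2(cos α + cos β, d − sin α − sin β) − atan2(2, p) = -0.411808 rad; t = (α − φ) mod 2π = 1.618034 rad, q = (β − φ) mod 2π = 1.443501 rad → L = 2.31·(1.618034 + 2.405608 + 1.443501) = 2.31·5.467144 = 12.629102 m
RLR: c = (6 − d² + 2cos(α−β) + 2d(sin α − sin β))/8 = -1.789489, |c| > 1 → infeasible
LRL: c = (6 − d² + 2cos(α−β) − 2d(sin α − sin β))/8 = -1.972052, |c| > 1 → infeasible
Shortest: RSL with L = 12.629102 m ≈ 12.6291 m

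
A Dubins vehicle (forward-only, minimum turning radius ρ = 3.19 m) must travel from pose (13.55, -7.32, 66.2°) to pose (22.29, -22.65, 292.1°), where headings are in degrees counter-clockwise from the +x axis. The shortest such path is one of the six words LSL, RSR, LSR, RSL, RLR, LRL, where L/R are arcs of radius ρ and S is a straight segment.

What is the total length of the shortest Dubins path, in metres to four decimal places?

22.9851 m

Let ψ = atan2(Δy, Δx) = atan2(-15.33, 8.74) = -60.3115° be the start→goal bearing.
Normalize: d = |goal − start| / ρ = 17.646430/3.19 = 5.531796, α = (θ_start − ψ) mod 360° = 126.5115° = 2.208042 rad, β = (θ_goal − ψ) mod 360° = 352.4115° = 6.150741 rad.
Common terms: sin α = 0.803737, cos α = -0.594984, sin β = -0.132057, cos β = 0.991242, cos(α−β) = -0.695913, d² = 30.600770. Work in radians in the unit-radius frame; every candidate has L = ρ·(t + p + q).
LSL: p² = 2 + d² − 2cos(α−β) + 2d(sin α − sin β) = 44.345849; p = √p² = 6.659268; φ = atan2(cos β − cos α, d + sin α − sin β) = 0.240510 rad; t = (φ − α) mod 2π = 4.315653 rad, q = (β − φ) mod 2π = 5.910231 rad → L = 3.19·(4.315653 + 6.659268 + 5.910231) = 3.19·16.885152 = 53.863635 m
RSR: p² = 2 + d² − 2cos(α−β) + 2d(sin β − sin α) = 23.639343; p = √p² = 4.862031; φ = atan2(cos α − cos β, d − sin α + sin β) = -0.332331 rad; t = (α − φ) mod 2π = 2.540374 rad, q = (φ − β) mod 2π = 6.083298 rad → L = 3.19·(2.540374 + 4.862031 + 6.083298) = 3.19·13.485703 = 43.019391 m
LSR: p² = d² − 2 + 2cos(α−β) + 2d(sin α + sin β) = 34.640139; p = √p² = 5.885587; φ = atan2(−cos α − cos β, d + sin α + sin β) − atan2(−2, p) = 0.263781 rad; t = (φ − α) mod 2π = 4.338924 rad, q = (φ − β) mod 2π = 0.396225 rad → L = 3.19·(4.338924 + 5.885587 + 0.396225) = 3.19·10.620737 = 33.880150 m
RSL: p² = d² − 2 + 2cos(α−β) − 2d(sin α + sin β) = 19.777751; p = √p² = 4.447218; φ = atan2(cos α + cos β, d − sin α − sin β) − atan2(2, p) = -0.341268 rad; t = (α − φ) mod 2π = 2.549310 rad, q = (β − φ) mod 2π = 0.208824 rad → L = 3.19·(2.549310 + 4.447218 + 0.208824) = 3.19·7.205352 = 22.985073 m
RLR: c = (6 − d² + 2cos(α−β) + 2d(sin α − sin β))/8 = -1.954918, |c| > 1 → infeasible
LRL: c = (6 − d² + 2cos(α−β) − 2d(sin α − sin β))/8 = -4.543231, |c| > 1 → infeasible
Shortest: RSL with L = 22.985073 m ≈ 22.9851 m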